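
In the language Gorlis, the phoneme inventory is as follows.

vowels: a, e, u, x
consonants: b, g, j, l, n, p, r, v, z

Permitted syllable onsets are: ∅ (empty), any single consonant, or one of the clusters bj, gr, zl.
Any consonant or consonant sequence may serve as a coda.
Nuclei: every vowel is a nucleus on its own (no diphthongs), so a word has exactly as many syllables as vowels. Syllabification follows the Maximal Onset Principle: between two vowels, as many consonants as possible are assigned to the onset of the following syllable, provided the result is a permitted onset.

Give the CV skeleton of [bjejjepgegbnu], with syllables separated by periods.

Vowels present: e, e, e, u; each is a nucleus, giving 4 syllables.
/e…e/ gap (V1→V2): /jj/ splits as /j/ + /j/ (/j/ is the longest suffix that is a licit onset).
/e…e/ gap (V2→V3): /pg/ splits as /p/ + /g/ (/g/ is the longest suffix that is a licit onset).
/e…u/ gap (V3→V4): /gbn/; trying suffixes from longest down, /n/ is the first permitted one, so coda /gb/ | onset /n/.
Result: bjej.jep.gegb.nu.
Mapping each syllable to C/V: /bjej/ → CCVC, /jep/ → CVC, /gegb/ → CVCC, /nu/ → CV.

CCVC.CVC.CVCC.CV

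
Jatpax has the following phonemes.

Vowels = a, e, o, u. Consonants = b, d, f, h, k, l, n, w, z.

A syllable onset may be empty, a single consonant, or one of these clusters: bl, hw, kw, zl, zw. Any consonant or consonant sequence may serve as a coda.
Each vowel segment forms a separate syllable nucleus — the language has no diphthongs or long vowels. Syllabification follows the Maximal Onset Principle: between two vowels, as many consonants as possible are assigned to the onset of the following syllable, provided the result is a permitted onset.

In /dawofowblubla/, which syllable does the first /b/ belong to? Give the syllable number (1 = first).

The vowels are a, o, o, u, a — 5 nuclei, so 5 syllables.
/a…o/ gap (V1→V2): /w/ is a single consonant, so it becomes the next onset.
/o…o/ gap (V2→V3): just /f/ — single C goes to the following onset.
/o…u/ gap (V3→V4): /wbl/ splits as /w/ + /bl/ (/bl/ is the longest suffix that is a licit onset).
/u…a/ gap (V4→V5): /bl/ is a licit onset in full, so it all attaches to the next syllable.
Putting it together: da.wo.fow.blu.bla.
The first /b/ is in the onset of syllable 4 (/blu/).

4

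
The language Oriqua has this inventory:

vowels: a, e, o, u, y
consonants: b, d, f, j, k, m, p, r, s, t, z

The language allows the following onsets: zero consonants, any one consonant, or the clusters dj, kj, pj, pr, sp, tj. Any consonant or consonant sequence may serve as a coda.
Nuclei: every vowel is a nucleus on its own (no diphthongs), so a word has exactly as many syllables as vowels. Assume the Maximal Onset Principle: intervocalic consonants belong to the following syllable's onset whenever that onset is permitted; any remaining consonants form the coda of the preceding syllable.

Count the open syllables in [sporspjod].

0

Nuclei (vowels): o, o → 2 syllables.
V1 /o/ – V2 /o/: cluster /rspj/ — the longest permitted-onset suffix is /pj/; onset = /pj/, preceding coda = /rs/.
Syllabification: spors.pjod.
Classifying each syllable: /spors/ (closed), /pjod/ (closed).
Open syllables: 0.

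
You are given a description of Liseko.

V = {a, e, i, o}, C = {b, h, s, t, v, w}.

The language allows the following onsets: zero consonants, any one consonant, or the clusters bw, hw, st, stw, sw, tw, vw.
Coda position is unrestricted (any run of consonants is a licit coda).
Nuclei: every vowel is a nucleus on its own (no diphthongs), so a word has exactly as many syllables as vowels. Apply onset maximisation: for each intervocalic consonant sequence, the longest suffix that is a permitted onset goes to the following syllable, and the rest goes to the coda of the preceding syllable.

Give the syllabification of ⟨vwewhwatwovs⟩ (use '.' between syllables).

Nuclei (vowels): e, a, o → 3 syllables.
σ1/σ2 boundary: cluster /whw/ — the longest permitted-onset suffix is /hw/; onset = /hw/, preceding coda = /w/.
σ2/σ3 boundary: cluster /tw/ — /tw/ is itself a permitted onset, so the whole cluster goes right; preceding coda = ∅.

vwew.hwa.twovs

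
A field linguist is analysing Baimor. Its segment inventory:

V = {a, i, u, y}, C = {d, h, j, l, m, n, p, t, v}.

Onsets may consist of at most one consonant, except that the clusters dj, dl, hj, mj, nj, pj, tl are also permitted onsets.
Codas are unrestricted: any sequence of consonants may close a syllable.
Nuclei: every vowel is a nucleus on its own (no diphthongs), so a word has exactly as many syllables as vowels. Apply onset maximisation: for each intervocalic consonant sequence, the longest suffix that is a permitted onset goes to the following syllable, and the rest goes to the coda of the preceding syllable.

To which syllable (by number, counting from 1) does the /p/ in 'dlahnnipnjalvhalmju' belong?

Nuclei (vowels): a, i, a, a, u → 5 syllables.
V1 /a/ – V2 /i/: /hnn/ splits as /hn/ + /n/ (/n/ is the longest suffix that is a licit onset).
V2 /i/ – V3 /a/: /pnj/ splits as /p/ + /nj/ (/nj/ is the longest suffix that is a licit onset).
V3 /a/ – V4 /a/: /lvh/ — longest licit onset from the right is /h/, leaving /lv/ as coda.
V4 /a/ – V5 /u/: cluster /lmj/ — the longest permitted-onset suffix is /mj/; onset = /mj/, preceding coda = /l/.
Result: dlahn.nip.njalv.hal.mju.
The /p/ is in the coda of syllable 2 (/nip/).

2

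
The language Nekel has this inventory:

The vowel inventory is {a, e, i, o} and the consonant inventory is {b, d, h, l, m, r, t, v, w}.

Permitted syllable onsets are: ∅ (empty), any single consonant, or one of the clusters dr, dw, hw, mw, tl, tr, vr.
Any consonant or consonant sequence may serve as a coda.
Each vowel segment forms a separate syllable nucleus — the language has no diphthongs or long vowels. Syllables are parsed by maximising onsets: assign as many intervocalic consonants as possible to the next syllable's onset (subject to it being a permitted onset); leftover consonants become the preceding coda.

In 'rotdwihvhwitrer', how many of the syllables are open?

1

Vowels present: o, i, i, e; each is a nucleus, giving 4 syllables.
V1 /o/ – V2 /i/: /tdw/ — longest licit onset from the right is /dw/, leaving /t/ as coda.
V2 /i/ – V3 /i/: /hvhw/ splits as /hv/ + /hw/ (/hw/ is the longest suffix that is a licit onset).
V3 /i/ – V4 /e/: /tr/ is a licit onset in full, so it all attaches to the next syllable.
So the parse is rot.dwihv.hwi.trer.
Classifying each syllable: /rot/ (closed), /dwihv/ (closed), /hwi/ (open), /trer/ (closed).
Open syllables: 1.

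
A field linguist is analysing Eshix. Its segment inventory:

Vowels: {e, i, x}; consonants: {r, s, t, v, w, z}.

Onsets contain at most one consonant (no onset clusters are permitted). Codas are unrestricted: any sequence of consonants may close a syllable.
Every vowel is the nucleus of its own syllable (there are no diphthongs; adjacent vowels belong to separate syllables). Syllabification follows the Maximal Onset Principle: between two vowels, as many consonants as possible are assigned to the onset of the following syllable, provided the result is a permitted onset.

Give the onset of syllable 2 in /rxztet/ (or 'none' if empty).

t

The vowels are x, e — 2 nuclei, so 2 syllables.
/x…e/ gap (V1→V2): /zt/; trying suffixes from longest down, /t/ is the first permitted one, so coda /z/ | onset /t/.
So the parse is rxz.tet.
Syllable 2 is /tet/: onset /t/, nucleus /e/, coda /t/.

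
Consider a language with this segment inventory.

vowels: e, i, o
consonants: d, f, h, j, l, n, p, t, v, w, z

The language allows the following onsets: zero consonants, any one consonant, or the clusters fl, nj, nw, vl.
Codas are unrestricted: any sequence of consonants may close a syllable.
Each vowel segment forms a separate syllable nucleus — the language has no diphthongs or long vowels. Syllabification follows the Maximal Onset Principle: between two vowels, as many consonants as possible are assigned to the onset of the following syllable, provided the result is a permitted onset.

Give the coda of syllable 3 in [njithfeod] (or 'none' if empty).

d

The vowels are i, e, o — 3 nuclei, so 3 syllables.
σ1/σ2 boundary: cluster /thf/ — the longest permitted-onset suffix is /f/; onset = /f/, preceding coda = /th/.
σ2/σ3 boundary: no consonants, so the boundary falls immediately after /e/.
Putting it together: njith.fe.od.
Syllable 3 is /od/: onset ∅, nucleus /o/, coda /d/.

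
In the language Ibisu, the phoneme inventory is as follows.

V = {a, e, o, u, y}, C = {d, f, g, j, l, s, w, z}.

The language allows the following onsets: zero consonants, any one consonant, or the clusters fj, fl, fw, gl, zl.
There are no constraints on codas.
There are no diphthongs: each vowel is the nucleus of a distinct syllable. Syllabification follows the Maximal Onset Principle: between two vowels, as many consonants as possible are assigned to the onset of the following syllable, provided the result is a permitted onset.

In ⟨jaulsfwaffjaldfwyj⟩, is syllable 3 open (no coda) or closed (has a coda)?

Nuclei (vowels): a, u, a, a, y → 5 syllables.
Between /a/ (V1) and /u/ (V2): hiatus — the boundary sits between the two vowels.
Between /u/ (V2) and /a/ (V3): /lsfw/ — longest licit onset from the right is /fw/, leaving /ls/ as coda.
Between /a/ (V3) and /a/ (V4): cluster /ffj/ — the longest permitted-onset suffix is /fj/; onset = /fj/, preceding coda = /f/.
Between /a/ (V4) and /y/ (V5): /ldfw/; trying suffixes from longest down, /fw/ is the first permitted one, so coda /ld/ | onset /fw/.
Result: ja.uls.fwaf.fjald.fwyj.
Syllable 3 is /fwaf/ with coda /f/, so it is closed.

closed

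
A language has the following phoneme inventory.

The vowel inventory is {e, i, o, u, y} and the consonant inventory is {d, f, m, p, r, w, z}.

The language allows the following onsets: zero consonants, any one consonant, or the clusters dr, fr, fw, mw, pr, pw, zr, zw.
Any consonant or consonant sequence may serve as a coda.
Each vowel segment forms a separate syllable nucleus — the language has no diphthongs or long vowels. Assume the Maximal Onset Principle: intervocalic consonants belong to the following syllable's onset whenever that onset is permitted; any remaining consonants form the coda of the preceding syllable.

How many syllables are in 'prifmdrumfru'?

3

Nuclei (vowels): i, u, u → 3 syllables.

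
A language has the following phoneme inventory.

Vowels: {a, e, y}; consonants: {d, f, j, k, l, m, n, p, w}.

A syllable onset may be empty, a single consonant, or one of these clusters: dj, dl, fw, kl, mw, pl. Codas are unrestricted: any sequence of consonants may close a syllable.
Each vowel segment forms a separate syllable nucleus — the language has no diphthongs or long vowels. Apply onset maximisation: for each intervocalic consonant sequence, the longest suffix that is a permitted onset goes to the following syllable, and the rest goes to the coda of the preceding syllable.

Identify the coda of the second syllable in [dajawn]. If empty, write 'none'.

Vowels present: a, a; each is a nucleus, giving 2 syllables.
V1 /a/ – V2 /a/: just /j/ — single C goes to the following onset.
Syllabification: da.jawn.
Syllable 2 is /jawn/: onset /j/, nucleus /a/, coda /wn/.

wn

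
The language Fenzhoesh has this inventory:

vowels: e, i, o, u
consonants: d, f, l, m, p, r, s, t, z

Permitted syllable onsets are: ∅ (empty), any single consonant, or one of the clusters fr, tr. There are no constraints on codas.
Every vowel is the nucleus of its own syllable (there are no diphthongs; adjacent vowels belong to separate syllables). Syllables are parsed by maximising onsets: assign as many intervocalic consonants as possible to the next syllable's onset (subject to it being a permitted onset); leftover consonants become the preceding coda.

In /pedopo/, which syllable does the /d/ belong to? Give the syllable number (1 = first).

Nuclei (vowels): e, o, o → 3 syllables.
/e…o/ gap (V1→V2): /d/ is a single consonant, so it becomes the next onset.
/o…o/ gap (V2→V3): just /p/ — single C goes to the following onset.
Result: pe.do.po.
The /d/ is in the onset of syllable 2 (/do/).

2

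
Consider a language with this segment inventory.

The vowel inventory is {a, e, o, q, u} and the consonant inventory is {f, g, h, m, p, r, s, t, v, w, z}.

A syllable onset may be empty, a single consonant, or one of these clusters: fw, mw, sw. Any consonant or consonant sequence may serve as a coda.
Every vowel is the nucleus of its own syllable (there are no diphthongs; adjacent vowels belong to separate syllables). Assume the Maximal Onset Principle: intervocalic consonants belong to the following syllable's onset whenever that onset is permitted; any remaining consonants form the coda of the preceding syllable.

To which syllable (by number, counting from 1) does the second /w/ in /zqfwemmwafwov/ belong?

Nuclei (vowels): q, e, a, o → 4 syllables.
V1 /q/ – V2 /e/: cluster /fw/ — /fw/ is itself a permitted onset, so the whole cluster goes right; preceding coda = ∅.
V2 /e/ – V3 /a/: /mmw/ splits as /m/ + /mw/ (/mw/ is the longest suffix that is a licit onset).
V3 /a/ – V4 /o/: cluster /fw/ — /fw/ is itself a permitted onset, so the whole cluster goes right; preceding coda = ∅.
Putting it together: zq.fwem.mwa.fwov.
The second /w/ is in the onset of syllable 3 (/mwa/).

3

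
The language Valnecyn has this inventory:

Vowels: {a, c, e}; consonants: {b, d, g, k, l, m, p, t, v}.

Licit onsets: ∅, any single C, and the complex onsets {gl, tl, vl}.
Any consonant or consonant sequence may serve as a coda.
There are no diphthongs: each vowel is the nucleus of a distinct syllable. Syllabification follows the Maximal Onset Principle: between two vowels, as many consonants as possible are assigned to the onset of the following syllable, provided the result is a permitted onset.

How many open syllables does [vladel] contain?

Nuclei (vowels): a, e → 2 syllables.
/a…e/ gap (V1→V2): just /d/ — single C goes to the following onset.
Result: vla.del.
Classifying each syllable: /vla/ (open), /del/ (closed).
Open syllables: 1.

1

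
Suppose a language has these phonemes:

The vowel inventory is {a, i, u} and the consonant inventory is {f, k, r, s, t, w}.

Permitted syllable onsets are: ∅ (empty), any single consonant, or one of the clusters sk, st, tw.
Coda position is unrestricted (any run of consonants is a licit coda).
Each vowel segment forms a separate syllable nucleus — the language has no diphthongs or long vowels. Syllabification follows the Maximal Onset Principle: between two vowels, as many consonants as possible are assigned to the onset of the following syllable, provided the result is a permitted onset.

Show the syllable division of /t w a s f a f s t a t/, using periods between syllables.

Nuclei (vowels): a, a, a → 3 syllables.
/a…a/ gap (V1→V2): /sf/ — longest licit onset from the right is /f/, leaving /s/ as coda.
/a…a/ gap (V2→V3): /fst/ — longest licit onset from the right is /st/, leaving /f/ as coda.

twas.faf.stat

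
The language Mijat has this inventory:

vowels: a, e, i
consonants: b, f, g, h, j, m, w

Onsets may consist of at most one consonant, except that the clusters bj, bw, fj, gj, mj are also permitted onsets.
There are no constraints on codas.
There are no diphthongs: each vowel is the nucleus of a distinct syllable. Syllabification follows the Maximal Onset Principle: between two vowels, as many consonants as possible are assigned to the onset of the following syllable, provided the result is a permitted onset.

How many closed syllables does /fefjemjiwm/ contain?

1

Nuclei (vowels): e, e, i → 3 syllables.
σ1/σ2 boundary: cluster /fj/ — /fj/ is itself a permitted onset, so the whole cluster goes right; preceding coda = ∅.
σ2/σ3 boundary: /mj/ is a licit onset in full, so it all attaches to the next syllable.
Result: fe.fje.mjiwm.
Classifying each syllable: /fe/ (open), /fje/ (open), /mjiwm/ (closed).
Closed syllables: 1.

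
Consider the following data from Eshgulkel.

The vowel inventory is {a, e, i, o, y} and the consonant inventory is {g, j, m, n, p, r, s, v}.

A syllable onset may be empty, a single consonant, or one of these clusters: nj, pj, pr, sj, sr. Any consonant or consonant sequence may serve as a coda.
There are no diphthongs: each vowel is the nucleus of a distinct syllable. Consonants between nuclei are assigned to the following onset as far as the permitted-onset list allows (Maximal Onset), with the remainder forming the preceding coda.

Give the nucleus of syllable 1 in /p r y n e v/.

y

Nuclei (vowels): y, e → 2 syllables.
The first nucleus (vowel 1 from the left) is /y/.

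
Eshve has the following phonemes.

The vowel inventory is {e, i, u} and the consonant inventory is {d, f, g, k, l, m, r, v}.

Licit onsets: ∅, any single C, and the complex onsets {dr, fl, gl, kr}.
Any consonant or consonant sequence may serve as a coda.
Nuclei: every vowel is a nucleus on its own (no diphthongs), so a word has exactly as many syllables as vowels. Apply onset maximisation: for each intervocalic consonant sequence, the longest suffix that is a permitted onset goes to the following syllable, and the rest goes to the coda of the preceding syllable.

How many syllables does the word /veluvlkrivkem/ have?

Vowels present: e, u, i, e; each is a nucleus, giving 4 syllables.

4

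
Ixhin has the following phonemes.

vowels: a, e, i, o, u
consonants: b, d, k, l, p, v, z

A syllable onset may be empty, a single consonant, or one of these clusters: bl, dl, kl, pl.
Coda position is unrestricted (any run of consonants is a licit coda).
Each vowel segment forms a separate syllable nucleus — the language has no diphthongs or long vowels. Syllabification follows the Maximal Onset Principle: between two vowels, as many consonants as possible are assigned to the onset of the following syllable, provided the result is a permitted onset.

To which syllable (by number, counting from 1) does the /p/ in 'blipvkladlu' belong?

1

Nuclei (vowels): i, a, u → 3 syllables.
V1 /i/ – V2 /a/: /pvkl/ splits as /pv/ + /kl/ (/kl/ is the longest suffix that is a licit onset).
V2 /a/ – V3 /u/: cluster /dl/ — /dl/ is itself a permitted onset, so the whole cluster goes right; preceding coda = ∅.
Result: blipv.kla.dlu.
The /p/ is in the coda of syllable 1 (/blipv/).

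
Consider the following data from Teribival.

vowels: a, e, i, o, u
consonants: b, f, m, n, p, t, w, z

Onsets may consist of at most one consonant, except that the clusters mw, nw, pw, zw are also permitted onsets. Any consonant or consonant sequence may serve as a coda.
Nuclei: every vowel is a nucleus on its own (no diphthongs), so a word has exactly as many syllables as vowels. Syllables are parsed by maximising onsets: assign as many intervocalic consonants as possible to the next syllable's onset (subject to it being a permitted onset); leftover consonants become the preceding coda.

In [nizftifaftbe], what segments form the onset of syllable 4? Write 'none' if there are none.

Vowels present: i, i, a, e; each is a nucleus, giving 4 syllables.
V1 /i/ – V2 /i/: /zft/ — longest licit onset from the right is /t/, leaving /zf/ as coda.
V2 /i/ – V3 /a/: /f/ is a single consonant, so it becomes the next onset.
V3 /a/ – V4 /e/: cluster /ftb/ — the longest permitted-onset suffix is /b/; onset = /b/, preceding coda = /ft/.
Result: nizf.ti.faft.be.
Syllable 4 is /be/: onset /b/, nucleus /e/, coda ∅.

b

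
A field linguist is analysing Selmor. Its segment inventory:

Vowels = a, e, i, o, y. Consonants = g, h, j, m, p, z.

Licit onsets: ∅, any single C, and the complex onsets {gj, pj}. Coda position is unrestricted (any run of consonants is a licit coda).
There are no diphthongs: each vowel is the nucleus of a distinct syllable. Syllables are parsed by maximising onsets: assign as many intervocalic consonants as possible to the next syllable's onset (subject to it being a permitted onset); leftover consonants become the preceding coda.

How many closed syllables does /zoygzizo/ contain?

1

Nuclei (vowels): o, y, i, o → 4 syllables.
V1 /o/ – V2 /y/: no consonants, so the boundary falls immediately after /o/.
V2 /y/ – V3 /i/: /gz/; trying suffixes from longest down, /z/ is the first permitted one, so coda /g/ | onset /z/.
V3 /i/ – V4 /o/: /z/ → onset of the next syllable (single consonants are always licit onsets).
Putting it together: zo.yg.zi.zo.
Classifying each syllable: /zo/ (open), /yg/ (closed), /zi/ (open), /zo/ (open).
Closed syllables: 1.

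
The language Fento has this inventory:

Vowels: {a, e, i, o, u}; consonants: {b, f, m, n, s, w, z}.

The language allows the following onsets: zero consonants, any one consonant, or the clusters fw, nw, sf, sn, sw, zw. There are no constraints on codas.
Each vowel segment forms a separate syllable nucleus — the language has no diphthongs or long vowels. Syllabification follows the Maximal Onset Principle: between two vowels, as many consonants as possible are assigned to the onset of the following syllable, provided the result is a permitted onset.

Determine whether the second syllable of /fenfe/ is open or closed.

open

Nuclei (vowels): e, e → 2 syllables.
V1 /e/ – V2 /e/: cluster /nf/ — the longest permitted-onset suffix is /f/; onset = /f/, preceding coda = /n/.
Putting it together: fen.fe.
Syllable 2 is /fe/; it ends in its nucleus with no coda, so it is open.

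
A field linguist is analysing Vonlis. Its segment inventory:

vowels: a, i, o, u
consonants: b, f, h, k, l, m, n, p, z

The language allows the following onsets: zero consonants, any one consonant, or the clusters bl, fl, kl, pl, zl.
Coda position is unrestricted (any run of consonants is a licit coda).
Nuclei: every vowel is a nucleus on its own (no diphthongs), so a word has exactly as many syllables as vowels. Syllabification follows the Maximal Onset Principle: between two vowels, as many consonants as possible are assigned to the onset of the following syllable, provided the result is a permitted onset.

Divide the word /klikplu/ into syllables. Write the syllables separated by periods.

Vowels present: i, u; each is a nucleus, giving 2 syllables.
V1 /i/ – V2 /u/: /kpl/; trying suffixes from longest down, /pl/ is the first permitted one, so coda /k/ | onset /pl/.

klik.plu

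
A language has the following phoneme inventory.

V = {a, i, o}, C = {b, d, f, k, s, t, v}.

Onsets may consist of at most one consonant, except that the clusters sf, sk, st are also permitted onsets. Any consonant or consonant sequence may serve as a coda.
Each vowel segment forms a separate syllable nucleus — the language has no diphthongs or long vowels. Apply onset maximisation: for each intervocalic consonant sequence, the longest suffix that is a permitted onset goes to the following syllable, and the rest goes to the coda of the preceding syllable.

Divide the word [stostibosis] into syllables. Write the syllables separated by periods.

sto.sti.bo.sis

Nuclei (vowels): o, i, o, i → 4 syllables.
/o…i/ gap (V1→V2): /st/ is a licit onset in full, so it all attaches to the next syllable.
/i…o/ gap (V2→V3): /b/ is a single consonant, so it becomes the next onset.
/o…i/ gap (V3→V4): /s/ is a single consonant, so it becomes the next onset.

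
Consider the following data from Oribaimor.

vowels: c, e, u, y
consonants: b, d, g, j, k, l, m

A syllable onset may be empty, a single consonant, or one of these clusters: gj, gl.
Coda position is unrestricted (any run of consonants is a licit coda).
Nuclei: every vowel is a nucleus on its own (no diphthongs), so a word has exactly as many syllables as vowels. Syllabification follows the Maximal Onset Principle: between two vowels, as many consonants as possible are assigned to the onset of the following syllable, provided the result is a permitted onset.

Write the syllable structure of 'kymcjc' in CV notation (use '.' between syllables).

Vowels present: y, c, c; each is a nucleus, giving 3 syllables.
σ1/σ2 boundary: /m/ → onset of the next syllable (single consonants are always licit onsets).
σ2/σ3 boundary: /j/ → onset of the next syllable (single consonants are always licit onsets).
So the parse is ky.mc.jc.
Mapping each syllable to C/V: /ky/ → CV, /mc/ → CV, /jc/ → CV.

CV.CV.CV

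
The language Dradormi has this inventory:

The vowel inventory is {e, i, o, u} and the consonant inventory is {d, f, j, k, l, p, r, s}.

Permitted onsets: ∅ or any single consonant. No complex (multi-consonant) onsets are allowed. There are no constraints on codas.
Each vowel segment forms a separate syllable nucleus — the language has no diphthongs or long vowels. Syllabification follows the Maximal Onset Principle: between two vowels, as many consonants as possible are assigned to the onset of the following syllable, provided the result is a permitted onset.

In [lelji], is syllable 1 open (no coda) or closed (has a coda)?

Vowels present: e, i; each is a nucleus, giving 2 syllables.
σ1/σ2 boundary: cluster /lj/ — the longest permitted-onset suffix is /j/; onset = /j/, preceding coda = /l/.
So the parse is lel.ji.
Syllable 1 is /lel/ with coda /l/, so it is closed.

closed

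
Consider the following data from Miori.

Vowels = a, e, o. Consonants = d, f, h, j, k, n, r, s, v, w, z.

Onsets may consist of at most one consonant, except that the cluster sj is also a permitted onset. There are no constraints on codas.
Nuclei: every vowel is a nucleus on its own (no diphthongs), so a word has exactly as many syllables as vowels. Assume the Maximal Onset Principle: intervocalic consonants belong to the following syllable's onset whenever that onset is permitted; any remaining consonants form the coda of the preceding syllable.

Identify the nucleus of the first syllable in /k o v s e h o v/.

The vowels are o, e, o — 3 nuclei, so 3 syllables.
The first nucleus (vowel 1 from the left) is /o/.

o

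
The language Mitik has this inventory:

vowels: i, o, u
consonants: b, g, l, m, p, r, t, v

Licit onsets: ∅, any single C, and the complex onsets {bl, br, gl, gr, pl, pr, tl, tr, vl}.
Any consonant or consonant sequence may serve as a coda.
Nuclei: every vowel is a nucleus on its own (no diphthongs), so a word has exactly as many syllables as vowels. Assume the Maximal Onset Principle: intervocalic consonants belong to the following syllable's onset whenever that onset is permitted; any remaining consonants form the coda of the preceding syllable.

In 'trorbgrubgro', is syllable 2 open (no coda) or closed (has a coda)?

closed

Nuclei (vowels): o, u, o → 3 syllables.
σ1/σ2 boundary: /rbgr/; trying suffixes from longest down, /gr/ is the first permitted one, so coda /rb/ | onset /gr/.
σ2/σ3 boundary: /bgr/ splits as /b/ + /gr/ (/gr/ is the longest suffix that is a licit onset).
Putting it together: trorb.grub.gro.
Syllable 2 is /grub/ with coda /b/, so it is closed.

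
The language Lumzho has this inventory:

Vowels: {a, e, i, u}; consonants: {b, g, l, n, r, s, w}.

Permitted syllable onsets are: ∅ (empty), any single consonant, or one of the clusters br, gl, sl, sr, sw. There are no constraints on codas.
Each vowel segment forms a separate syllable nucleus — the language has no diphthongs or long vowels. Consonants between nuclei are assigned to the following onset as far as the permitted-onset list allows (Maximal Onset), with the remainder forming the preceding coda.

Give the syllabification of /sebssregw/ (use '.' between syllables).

sebs.sregw

The vowels are e, e — 2 nuclei, so 2 syllables.
V1 /e/ – V2 /e/: cluster /bssr/ — the longest permitted-onset suffix is /sr/; onset = /sr/, preceding coda = /bs/.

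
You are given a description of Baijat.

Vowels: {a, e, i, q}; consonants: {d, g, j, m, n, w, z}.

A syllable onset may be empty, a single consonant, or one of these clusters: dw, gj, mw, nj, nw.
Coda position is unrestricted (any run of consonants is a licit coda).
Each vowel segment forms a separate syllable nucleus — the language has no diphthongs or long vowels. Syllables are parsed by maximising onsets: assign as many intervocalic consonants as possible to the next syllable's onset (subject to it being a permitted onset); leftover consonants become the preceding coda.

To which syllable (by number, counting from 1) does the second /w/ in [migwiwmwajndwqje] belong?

2

Vowels present: i, i, a, q, e; each is a nucleus, giving 5 syllables.
Between /i/ (V1) and /i/ (V2): /gw/ splits as /g/ + /w/ (/w/ is the longest suffix that is a licit onset).
Between /i/ (V2) and /a/ (V3): /wmw/; trying suffixes from longest down, /mw/ is the first permitted one, so coda /w/ | onset /mw/.
Between /a/ (V3) and /q/ (V4): cluster /jndw/ — the longest permitted-onset suffix is /dw/; onset = /dw/, preceding coda = /jn/.
Between /q/ (V4) and /e/ (V5): /j/ → onset of the next syllable (single consonants are always licit onsets).
Putting it together: mig.wiw.mwajn.dwq.je.
The second /w/ is in the coda of syllable 2 (/wiw/).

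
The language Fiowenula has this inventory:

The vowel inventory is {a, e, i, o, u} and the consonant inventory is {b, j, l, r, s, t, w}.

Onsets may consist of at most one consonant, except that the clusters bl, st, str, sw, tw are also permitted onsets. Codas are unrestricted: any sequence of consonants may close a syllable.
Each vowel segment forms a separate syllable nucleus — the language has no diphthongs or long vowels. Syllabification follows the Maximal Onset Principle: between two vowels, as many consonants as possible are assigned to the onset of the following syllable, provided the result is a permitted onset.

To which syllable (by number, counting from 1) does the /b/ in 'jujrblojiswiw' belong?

2

Vowels present: u, o, i, i; each is a nucleus, giving 4 syllables.
σ1/σ2 boundary: /jrbl/ — longest licit onset from the right is /bl/, leaving /jr/ as coda.
σ2/σ3 boundary: /j/ → onset of the next syllable (single consonants are always licit onsets).
σ3/σ4 boundary: /sw/ is a licit onset in full, so it all attaches to the next syllable.
Putting it together: jujr.blo.ji.swiw.
The /b/ is in the onset of syllable 2 (/blo/).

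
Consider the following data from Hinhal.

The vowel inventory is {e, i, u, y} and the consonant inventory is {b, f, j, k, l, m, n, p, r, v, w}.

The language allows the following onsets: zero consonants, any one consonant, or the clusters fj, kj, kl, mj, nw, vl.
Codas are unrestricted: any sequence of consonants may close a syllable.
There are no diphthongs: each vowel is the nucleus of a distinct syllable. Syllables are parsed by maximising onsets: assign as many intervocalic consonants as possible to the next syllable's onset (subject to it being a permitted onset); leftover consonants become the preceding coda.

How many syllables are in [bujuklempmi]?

The vowels are u, u, e, i — 4 nuclei, so 4 syllables.

4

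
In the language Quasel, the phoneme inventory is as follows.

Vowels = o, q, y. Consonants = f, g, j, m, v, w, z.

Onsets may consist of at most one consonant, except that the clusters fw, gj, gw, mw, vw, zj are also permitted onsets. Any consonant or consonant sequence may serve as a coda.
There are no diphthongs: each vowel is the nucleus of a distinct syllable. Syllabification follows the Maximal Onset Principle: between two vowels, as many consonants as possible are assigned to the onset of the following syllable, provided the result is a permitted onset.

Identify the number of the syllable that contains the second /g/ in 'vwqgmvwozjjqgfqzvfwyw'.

3

The vowels are q, o, q, q, y — 5 nuclei, so 5 syllables.
Between /q/ (V1) and /o/ (V2): cluster /gmvw/ — the longest permitted-onset suffix is /vw/; onset = /vw/, preceding coda = /gm/.
Between /o/ (V2) and /q/ (V3): /zjj/; trying suffixes from longest down, /j/ is the first permitted one, so coda /zj/ | onset /j/.
Between /q/ (V3) and /q/ (V4): cluster /gf/ — the longest permitted-onset suffix is /f/; onset = /f/, preceding coda = /g/.
Between /q/ (V4) and /y/ (V5): /zvfw/ splits as /zv/ + /fw/ (/fw/ is the longest suffix that is a licit onset).
So the parse is vwqgm.vwozj.jqg.fqzv.fwyw.
The second /g/ is in the coda of syllable 3 (/jqg/).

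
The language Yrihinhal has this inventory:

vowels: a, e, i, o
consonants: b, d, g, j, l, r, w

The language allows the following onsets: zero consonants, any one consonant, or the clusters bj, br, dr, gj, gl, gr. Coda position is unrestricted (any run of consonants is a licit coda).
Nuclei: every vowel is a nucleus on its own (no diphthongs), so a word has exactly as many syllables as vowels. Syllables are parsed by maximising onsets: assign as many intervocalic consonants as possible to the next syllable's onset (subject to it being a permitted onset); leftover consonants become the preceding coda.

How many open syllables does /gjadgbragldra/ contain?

1

The vowels are a, a, a — 3 nuclei, so 3 syllables.
/a…a/ gap (V1→V2): /dgbr/; trying suffixes from longest down, /br/ is the first permitted one, so coda /dg/ | onset /br/.
/a…a/ gap (V2→V3): cluster /gldr/ — the longest permitted-onset suffix is /dr/; onset = /dr/, preceding coda = /gl/.
Syllabification: gjadg.bragl.dra.
Classifying each syllable: /gjadg/ (closed), /bragl/ (closed), /dra/ (open).
Open syllables: 1.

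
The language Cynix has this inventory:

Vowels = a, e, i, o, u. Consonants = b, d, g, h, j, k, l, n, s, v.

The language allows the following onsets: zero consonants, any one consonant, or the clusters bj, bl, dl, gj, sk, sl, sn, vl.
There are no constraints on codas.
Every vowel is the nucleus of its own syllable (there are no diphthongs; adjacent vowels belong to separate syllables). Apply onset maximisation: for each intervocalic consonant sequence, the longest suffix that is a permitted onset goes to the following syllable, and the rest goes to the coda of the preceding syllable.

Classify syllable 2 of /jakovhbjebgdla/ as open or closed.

The vowels are a, o, e, a — 4 nuclei, so 4 syllables.
Between /a/ (V1) and /o/ (V2): /k/ is a single consonant, so it becomes the next onset.
Between /o/ (V2) and /e/ (V3): cluster /vhbj/ — the longest permitted-onset suffix is /bj/; onset = /bj/, preceding coda = /vh/.
Between /e/ (V3) and /a/ (V4): /bgdl/ splits as /bg/ + /dl/ (/dl/ is the longest suffix that is a licit onset).
So the parse is ja.kovh.bjebg.dla.
Syllable 2 is /kovh/ with coda /vh/, so it is closed.

closed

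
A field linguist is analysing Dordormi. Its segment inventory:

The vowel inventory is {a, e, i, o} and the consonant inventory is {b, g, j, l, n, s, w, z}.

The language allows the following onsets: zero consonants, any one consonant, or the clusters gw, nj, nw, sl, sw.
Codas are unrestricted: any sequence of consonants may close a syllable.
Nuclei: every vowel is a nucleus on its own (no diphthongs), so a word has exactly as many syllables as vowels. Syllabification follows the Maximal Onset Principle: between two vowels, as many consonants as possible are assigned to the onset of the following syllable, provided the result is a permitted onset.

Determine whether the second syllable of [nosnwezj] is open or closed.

closed

Nuclei (vowels): o, e → 2 syllables.
/o…e/ gap (V1→V2): /snw/; trying suffixes from longest down, /nw/ is the first permitted one, so coda /s/ | onset /nw/.
Syllabification: nos.nwezj.
Syllable 2 is /nwezj/ with coda /zj/, so it is closed.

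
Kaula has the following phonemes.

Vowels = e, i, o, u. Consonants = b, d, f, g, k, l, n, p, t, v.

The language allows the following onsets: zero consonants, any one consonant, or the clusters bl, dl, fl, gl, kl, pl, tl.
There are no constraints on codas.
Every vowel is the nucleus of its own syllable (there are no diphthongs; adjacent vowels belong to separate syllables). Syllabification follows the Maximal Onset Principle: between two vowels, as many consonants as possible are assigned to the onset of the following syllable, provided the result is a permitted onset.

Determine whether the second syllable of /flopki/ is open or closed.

open

The vowels are o, i — 2 nuclei, so 2 syllables.
Between /o/ (V1) and /i/ (V2): /pk/ — longest licit onset from the right is /k/, leaving /p/ as coda.
So the parse is flop.ki.
Syllable 2 is /ki/; it ends in its nucleus with no coda, so it is open.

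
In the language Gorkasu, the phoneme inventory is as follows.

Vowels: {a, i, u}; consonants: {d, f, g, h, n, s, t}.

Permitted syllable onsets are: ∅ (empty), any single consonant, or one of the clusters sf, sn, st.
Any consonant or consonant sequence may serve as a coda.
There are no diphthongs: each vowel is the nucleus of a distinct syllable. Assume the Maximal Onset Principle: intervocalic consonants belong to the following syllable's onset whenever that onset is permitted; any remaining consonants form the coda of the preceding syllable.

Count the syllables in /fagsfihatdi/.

4

Nuclei (vowels): a, i, a, i → 4 syllables.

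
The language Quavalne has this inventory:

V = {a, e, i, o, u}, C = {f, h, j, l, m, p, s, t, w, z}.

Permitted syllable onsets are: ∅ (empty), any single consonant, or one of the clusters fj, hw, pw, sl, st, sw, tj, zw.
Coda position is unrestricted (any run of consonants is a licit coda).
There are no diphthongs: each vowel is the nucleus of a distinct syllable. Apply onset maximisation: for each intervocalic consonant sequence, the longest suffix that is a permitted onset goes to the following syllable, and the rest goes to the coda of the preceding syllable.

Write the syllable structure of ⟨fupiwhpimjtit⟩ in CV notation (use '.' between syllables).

Nuclei (vowels): u, i, i, i → 4 syllables.
/u…i/ gap (V1→V2): /p/ is a single consonant, so it becomes the next onset.
/i…i/ gap (V2→V3): /whp/; trying suffixes from longest down, /p/ is the first permitted one, so coda /wh/ | onset /p/.
/i…i/ gap (V3→V4): /mjt/; trying suffixes from longest down, /t/ is the first permitted one, so coda /mj/ | onset /t/.
Putting it together: fu.piwh.pimj.tit.
Mapping each syllable to C/V: /fu/ → CV, /piwh/ → CVCC, /pimj/ → CVCC, /tit/ → CVC.

CV.CVCC.CVCC.CVC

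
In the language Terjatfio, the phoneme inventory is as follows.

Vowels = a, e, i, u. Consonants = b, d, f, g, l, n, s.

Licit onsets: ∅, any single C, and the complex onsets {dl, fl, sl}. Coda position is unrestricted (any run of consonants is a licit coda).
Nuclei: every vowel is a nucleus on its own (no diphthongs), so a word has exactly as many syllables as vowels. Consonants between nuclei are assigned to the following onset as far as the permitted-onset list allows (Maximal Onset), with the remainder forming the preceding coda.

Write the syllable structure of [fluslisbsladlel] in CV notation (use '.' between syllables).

CCV.CCVCC.CCV.CCVC

Nuclei (vowels): u, i, a, e → 4 syllables.
σ1/σ2 boundary: /sl/ — entire cluster is a permitted onset → onset /sl/, coda ∅.
σ2/σ3 boundary: /sbsl/ splits as /sb/ + /sl/ (/sl/ is the longest suffix that is a licit onset).
σ3/σ4 boundary: /dl/ — entire cluster is a permitted onset → onset /dl/, coda ∅.
So the parse is flu.slisb.sla.dlel.
Mapping each syllable to C/V: /flu/ → CCV, /slisb/ → CCVCC, /sla/ → CCV, /dlel/ → CCVC.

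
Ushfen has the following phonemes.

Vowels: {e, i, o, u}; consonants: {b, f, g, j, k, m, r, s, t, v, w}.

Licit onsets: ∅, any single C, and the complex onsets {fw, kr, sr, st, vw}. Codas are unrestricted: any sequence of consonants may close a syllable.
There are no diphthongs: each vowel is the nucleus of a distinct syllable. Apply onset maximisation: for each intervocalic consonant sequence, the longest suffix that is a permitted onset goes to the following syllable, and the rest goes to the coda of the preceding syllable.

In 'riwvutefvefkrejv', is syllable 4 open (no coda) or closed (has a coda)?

Vowels present: i, u, e, e, e; each is a nucleus, giving 5 syllables.
/i…u/ gap (V1→V2): /wv/; trying suffixes from longest down, /v/ is the first permitted one, so coda /w/ | onset /v/.
/u…e/ gap (V2→V3): /t/ → onset of the next syllable (single consonants are always licit onsets).
/e…e/ gap (V3→V4): /fv/ — longest licit onset from the right is /v/, leaving /f/ as coda.
/e…e/ gap (V4→V5): /fkr/ — longest licit onset from the right is /kr/, leaving /f/ as coda.
Putting it together: riw.vu.tef.vef.krejv.
Syllable 4 is /vef/ with coda /f/, so it is closed.

closed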